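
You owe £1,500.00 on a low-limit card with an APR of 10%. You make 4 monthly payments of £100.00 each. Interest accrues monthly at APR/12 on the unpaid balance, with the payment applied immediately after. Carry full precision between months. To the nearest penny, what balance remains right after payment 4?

£1,145.60

Monthly rate r = 10%/12 = 0.833333% = 0.00833333.
Each month: B ← B·(1+r) − £100.00.
Month 1: interest £12.50; balance after payment £1,412.50.
Month 2: interest £11.77; balance after payment £1,324.27.
Month 3: interest £11.04; balance after payment £1,235.31.
Month 4: interest £10.29; balance after payment £1,145.60.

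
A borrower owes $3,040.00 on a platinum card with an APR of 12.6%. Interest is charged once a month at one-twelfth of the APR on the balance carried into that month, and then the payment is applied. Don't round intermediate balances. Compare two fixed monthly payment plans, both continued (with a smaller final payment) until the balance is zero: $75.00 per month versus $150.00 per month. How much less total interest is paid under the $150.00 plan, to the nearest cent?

Monthly rate r = 12.6%/12 = 1.05% = 0.0105.
At $75.00/mo: n = ⌈−ln(1 − rB₀/P)/ln(1+r)⌉ = 54 payments (last $5.99); total interest = total paid − $3,040.00 = $940.99.
At $150.00/mo: 23 payments (last $136.16); total interest $396.16.
Interest saved = $940.99 − $396.16 = $544.83.

$544.83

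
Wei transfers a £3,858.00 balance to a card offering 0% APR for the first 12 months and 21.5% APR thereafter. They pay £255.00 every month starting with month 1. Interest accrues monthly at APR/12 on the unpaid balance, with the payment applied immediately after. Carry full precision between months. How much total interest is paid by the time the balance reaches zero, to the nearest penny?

£31.00

Promo months 1–12 at r₀ = 0%/12 = 0; months 13+ at r₁ = 21.5%/12 = 0.0179167.
After month 12 (no interest yet): B = £3,858.00 − 12·£255.00 = £798.00.
Then at r₁ with £255.00/mo: n₂ = −ln(1 − r₁·B/P)/ln(1+r₁) ≈ 3.25 → 4 more payments.
Total paid = 15·£255.00 + £64.00 = £3,889.00; interest = £3,889.00 − £3,858.00 = £31.00.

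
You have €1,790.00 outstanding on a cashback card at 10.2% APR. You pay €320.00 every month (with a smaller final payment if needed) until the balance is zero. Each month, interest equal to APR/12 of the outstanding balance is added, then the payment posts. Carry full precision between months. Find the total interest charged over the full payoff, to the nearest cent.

€51.99

Monthly rate r = 10.2%/12 = 0.85% = 0.0085.
Payoff takes n = ⌈−ln(1 − rB₀/P)/ln(1+r)⌉ = ⌈5.755⌉ = 6 payments; the last is €241.99.
Total paid = 5·€320.00 + €241.99 = €1,841.99.
Total interest = total paid − principal = €1,841.99 − €1,790.00 = €51.99.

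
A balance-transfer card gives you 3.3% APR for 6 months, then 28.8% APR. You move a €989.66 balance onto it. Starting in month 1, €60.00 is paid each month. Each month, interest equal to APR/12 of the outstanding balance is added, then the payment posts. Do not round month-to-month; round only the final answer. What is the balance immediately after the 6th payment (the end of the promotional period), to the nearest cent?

€643.62

Promo months 1–6 at r₀ = 3.3%/12 = 0.00275; months 7+ at r₁ = 28.8%/12 = 0.024.
After month 6: iterate B ← B·(1+r₀) − €60.00 for 6 months → €643.62.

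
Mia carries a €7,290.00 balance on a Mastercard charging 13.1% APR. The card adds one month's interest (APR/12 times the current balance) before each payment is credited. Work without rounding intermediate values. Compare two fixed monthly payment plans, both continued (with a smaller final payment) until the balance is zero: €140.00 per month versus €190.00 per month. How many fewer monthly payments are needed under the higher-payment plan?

Monthly rate r = 13.1%/12 = 1.09167% = 0.0109167.
At €140.00/mo: n = ⌈−ln(1 − rB₀/P)/ln(1+r)⌉ = 78 payments (last €56.08); total interest = total paid − €7,290.00 = €3,546.08.
At €190.00/mo: 50 payments (last €187.91); total interest €2,207.91.
Payments saved = 78 − 50 = 28.

28 fewer payments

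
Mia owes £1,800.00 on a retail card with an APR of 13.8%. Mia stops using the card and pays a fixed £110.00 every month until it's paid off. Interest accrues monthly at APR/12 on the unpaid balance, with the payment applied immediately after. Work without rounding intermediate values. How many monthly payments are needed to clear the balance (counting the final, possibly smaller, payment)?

Monthly rate r = 13.8%/12 = 1.15% = 0.0115.
Recurrence: B ← B·(1+r) − £110.00.
Month 1: interest £20.70; balance after payment £1,710.70.
Month 2: interest £19.67; balance after payment £1,620.37.
Closed form: n = −ln(1 − rB₀/P)/ln(1+r) = −ln(0.81182)/ln(1.0115) ≈ 18.233, so the balance reaches zero during payment 19.

19 months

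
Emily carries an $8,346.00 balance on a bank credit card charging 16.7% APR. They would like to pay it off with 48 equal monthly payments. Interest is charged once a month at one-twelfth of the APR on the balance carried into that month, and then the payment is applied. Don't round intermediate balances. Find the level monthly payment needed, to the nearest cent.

Monthly rate r = 16.7%/12 = 1.39167% = 0.0139167.
Level-payment amortization: P = B₀·r / (1 − (1+r)^(−n)) = 8346.00·0.0139167 / (1 − 1.01392^(−48)).
Denominator 1 − (1+r)^(−48) = 0.48490015.
P = 116.148 / 0.48490015 ≈ 239.53.

$239.53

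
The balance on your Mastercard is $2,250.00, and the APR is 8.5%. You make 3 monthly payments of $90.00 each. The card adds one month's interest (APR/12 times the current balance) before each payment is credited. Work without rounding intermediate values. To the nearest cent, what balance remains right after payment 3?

$2,026.23

Monthly rate r = 8.5%/12 = 0.708333% = 0.00708333.
Each month: B ← B·(1+r) − $90.00.
Month 1: interest $15.94; balance after payment $2,175.94.
Month 2: interest $15.41; balance after payment $2,101.35.
Month 3: interest $14.88; balance after payment $2,026.23.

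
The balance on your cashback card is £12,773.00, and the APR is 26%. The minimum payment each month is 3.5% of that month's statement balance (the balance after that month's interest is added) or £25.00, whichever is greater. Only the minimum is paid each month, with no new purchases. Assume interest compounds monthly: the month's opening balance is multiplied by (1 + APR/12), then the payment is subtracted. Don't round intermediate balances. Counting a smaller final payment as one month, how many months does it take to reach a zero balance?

249 months

Monthly rate r = 26%/12 = 2.16667% = 0.0216667.
While 3.5% of the post-interest balance exceeds £25.00, each month B ← (B·(1+r))·(1 − 0.035), i.e. B shrinks by the factor (1+r)·0.965 = 0.98591.
This holds for months 1–205. Entering month 206 the balance is £696.28; 3.5% of the post-interest balance is now below £25.00, so the flat £25.00 minimum applies from here.
From month 206 a fixed £25.00 at rate r clears £696.28 in 44 more payments. Total: 205 + 44 = 249 months.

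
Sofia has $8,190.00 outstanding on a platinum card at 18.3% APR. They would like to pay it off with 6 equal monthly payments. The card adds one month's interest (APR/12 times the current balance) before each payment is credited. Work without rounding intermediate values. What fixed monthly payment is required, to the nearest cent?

$1,438.78

Monthly rate r = 18.3%/12 = 1.525% = 0.01525.
Level-payment amortization: P = B₀·r / (1 − (1+r)^(−n)) = 8190.00·0.01525 / (1 − 1.01525^(−6)).
Denominator 1 − (1+r)^(−6) = 0.0868081833.
P = 124.898 / 0.0868081833 ≈ 1438.78.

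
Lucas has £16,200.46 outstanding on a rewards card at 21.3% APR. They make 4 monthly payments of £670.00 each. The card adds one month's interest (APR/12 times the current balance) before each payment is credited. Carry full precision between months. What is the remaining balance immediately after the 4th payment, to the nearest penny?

£14,629.48

Monthly rate r = 21.3%/12 = 1.775% = 0.01775.
Each month: B ← B·(1+r) − £670.00.
Month 1: interest £287.56; balance after payment £15,818.02.
Month 2: interest £280.77; balance after payment £15,428.79.
Month 3: interest £273.86; balance after payment £15,032.65.
Month 4: interest £266.83; balance after payment £14,629.48.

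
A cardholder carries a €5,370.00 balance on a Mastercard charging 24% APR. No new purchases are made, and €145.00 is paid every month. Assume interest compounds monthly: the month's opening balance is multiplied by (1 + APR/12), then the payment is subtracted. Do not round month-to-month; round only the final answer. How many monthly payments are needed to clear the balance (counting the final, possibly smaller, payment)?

Monthly rate r = 24%/12 = 2% = 0.02.
Recurrence: B ← B·(1+r) − €145.00.
Month 1: interest €107.40; balance after payment €5,332.40.
Month 2: interest €106.65; balance after payment €5,294.05.
Closed form: n = −ln(1 − rB₀/P)/ln(1+r) = −ln(0.25931)/ln(1.02) ≈ 68.159, so the balance reaches zero during payment 69.

69 payments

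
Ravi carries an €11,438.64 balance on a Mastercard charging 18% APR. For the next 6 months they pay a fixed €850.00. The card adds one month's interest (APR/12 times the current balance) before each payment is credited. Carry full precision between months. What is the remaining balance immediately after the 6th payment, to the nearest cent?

€7,212.39

Monthly rate r = 18%/12 = 1.5% = 0.015.
Each month: B ← B·(1+r) − €850.00.
Month 1: interest €171.58; balance after payment €10,760.22.
Month 2: interest €161.40; balance after payment €10,071.62.
Month 3: interest €151.07; balance after payment €9,372.70.
Month 4: interest €140.59; balance after payment €8,663.29.
Month 5: interest €129.95; balance after payment €7,943.24.
Month 6: interest €119.15; balance after payment €7,212.39.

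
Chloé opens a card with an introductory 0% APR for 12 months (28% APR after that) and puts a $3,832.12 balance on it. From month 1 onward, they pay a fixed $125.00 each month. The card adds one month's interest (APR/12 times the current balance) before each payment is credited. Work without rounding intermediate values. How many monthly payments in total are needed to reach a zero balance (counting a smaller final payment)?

37 months

Promo months 1–12 at r₀ = 0%/12 = 0; months 13+ at r₁ = 28%/12 = 0.0233333.
After month 12 (no interest yet): B = $3,832.12 − 12·$125.00 = $2,332.12.
Then at r₁ with $125.00/mo: n₂ = −ln(1 − r₁·B/P)/ln(1+r₁) ≈ 24.78 → 25 more payments.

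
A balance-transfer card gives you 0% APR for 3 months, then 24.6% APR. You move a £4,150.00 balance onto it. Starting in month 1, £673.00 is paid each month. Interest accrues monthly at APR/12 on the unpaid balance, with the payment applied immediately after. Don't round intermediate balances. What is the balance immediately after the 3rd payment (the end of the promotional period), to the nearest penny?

£2,131.00

Promo months 1–3 at r₀ = 0%/12 = 0; months 4+ at r₁ = 24.6%/12 = 0.0205.
After month 3 (no interest yet): B = £4,150.00 − 3·£673.00 = £2,131.00.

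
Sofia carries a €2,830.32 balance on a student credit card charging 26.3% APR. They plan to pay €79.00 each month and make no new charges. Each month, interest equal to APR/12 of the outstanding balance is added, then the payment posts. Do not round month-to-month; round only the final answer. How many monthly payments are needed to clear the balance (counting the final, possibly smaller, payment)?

Monthly rate r = 26.3%/12 = 2.19167% = 0.0219167.
Recurrence: B ← B·(1+r) − €79.00.
Month 1: interest €62.03; balance after payment €2,813.35.
Month 2: interest €61.66; balance after payment €2,796.01.
Closed form: n = −ln(1 − rB₀/P)/ln(1+r) = −ln(0.2148)/ln(1.02192) ≈ 70.944, so the balance reaches zero during payment 71.

71 months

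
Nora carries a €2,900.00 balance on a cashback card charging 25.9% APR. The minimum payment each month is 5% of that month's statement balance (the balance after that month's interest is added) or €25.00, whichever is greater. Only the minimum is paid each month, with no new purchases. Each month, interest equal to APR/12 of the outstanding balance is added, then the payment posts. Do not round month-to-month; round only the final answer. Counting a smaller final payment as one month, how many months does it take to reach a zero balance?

Monthly rate r = 25.9%/12 = 2.15833% = 0.0215833.
While 5% of the post-interest balance exceeds €25.00, each month B ← (B·(1+r))·(1 − 0.05), i.e. B shrinks by the factor (1+r)·0.95 = 0.9705.
This holds for months 1–60. Entering month 61 the balance is €481.11; 5% of the post-interest balance is now below €25.00, so the flat €25.00 minimum applies from here.
From month 61 a fixed €25.00 at rate r clears €481.11 in 26 more payments. Total: 60 + 26 = 86 months.

86 months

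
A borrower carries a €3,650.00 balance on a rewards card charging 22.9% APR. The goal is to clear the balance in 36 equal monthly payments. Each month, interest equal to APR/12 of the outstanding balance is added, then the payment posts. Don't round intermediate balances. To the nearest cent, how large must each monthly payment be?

Monthly rate r = 22.9%/12 = 1.90833% = 0.0190833.
Level-payment amortization: P = B₀·r / (1 − (1+r)^(−n)) = 3650.00·0.0190833 / (1 − 1.01908^(−36)).
Denominator 1 − (1+r)^(−36) = 0.493649973.
P = 69.6542 / 0.493649973 ≈ 141.10.

€141.10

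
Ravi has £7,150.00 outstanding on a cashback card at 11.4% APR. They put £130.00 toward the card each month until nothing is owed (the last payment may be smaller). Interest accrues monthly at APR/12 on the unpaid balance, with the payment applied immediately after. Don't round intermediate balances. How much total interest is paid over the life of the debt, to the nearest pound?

Monthly rate r = 11.4%/12 = 0.95% = 0.0095.
Payoff takes n = ⌈−ln(1 − rB₀/P)/ln(1+r)⌉ = ⌈78.179⌉ = 79 payments; the last is £23.31.
Total paid = 78·£130.00 + £23.31 = £10,163.31.
Total interest = total paid − principal = £10,163.31 − £7,150.00 = £3,013.31.

£3,013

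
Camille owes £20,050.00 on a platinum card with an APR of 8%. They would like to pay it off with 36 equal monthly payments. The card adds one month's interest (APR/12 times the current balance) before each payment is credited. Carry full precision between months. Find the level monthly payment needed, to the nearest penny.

Monthly rate r = 8%/12 = 0.666667% = 0.00666667.
Level-payment amortization: P = B₀·r / (1 − (1+r)^(−n)) = 20050.00·0.00666667 / (1 − 1.00667^(−36)).
Denominator 1 − (1+r)^(−36) = 0.21274537.
P = 133.667 / 0.21274537 ≈ 628.29.

£628.29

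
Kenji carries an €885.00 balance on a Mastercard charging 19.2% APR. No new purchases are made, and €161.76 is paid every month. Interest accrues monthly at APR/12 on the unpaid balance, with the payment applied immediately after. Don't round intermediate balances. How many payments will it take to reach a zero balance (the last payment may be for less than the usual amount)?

6 months

Monthly rate r = 19.2%/12 = 1.6% = 0.016.
Recurrence: B ← B·(1+r) − €161.76.
Month 1: interest €14.16; balance after payment €737.40.
Month 2: interest €11.80; balance after payment €587.44.
Month 3: interest €9.40; balance after payment €435.08.
Month 4: interest €6.96; balance after payment €280.28.
Month 5: interest €4.48; balance after payment €123.00.
Month 6: interest €1.97; balance after payment €0.00.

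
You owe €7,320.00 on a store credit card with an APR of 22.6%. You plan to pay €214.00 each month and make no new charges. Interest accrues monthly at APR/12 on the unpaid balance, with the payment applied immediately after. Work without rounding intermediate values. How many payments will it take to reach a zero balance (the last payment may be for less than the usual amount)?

56 months

Monthly rate r = 22.6%/12 = 1.88333% = 0.0188333.
Recurrence: B ← B·(1+r) − €214.00.
Month 1: interest €137.86; balance after payment €7,243.86.
Month 2: interest €136.43; balance after payment €7,166.29.
Closed form: n = −ln(1 − rB₀/P)/ln(1+r) = −ln(0.35579)/ln(1.01883) ≈ 55.386, so the balance reaches zero during payment 56.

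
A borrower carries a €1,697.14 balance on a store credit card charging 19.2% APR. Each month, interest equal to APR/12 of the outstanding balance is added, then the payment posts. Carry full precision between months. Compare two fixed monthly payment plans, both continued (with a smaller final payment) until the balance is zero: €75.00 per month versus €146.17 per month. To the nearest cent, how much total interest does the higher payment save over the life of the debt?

€231.46

Monthly rate r = 19.2%/12 = 1.6% = 0.016.
At €75.00/mo: n = ⌈−ln(1 − rB₀/P)/ln(1+r)⌉ = 29 payments (last €24.00); total interest = total paid − €1,697.14 = €426.86.
At €146.17/mo: 13 payments (last €138.50); total interest €195.40.
Interest saved = €426.86 − €195.40 = €231.46.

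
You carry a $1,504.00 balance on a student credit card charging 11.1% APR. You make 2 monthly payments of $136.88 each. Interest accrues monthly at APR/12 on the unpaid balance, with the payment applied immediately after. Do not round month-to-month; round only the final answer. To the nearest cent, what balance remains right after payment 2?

Monthly rate r = 11.1%/12 = 0.925% = 0.00925.
Each month: B ← B·(1+r) − $136.88.
Month 1: interest $13.91; balance after payment $1,381.03.
Month 2: interest $12.77; balance after payment $1,256.93.

$1,256.93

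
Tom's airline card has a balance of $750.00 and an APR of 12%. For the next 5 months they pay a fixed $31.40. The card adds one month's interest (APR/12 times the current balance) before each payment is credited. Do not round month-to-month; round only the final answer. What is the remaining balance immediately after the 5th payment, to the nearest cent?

Monthly rate r = 12%/12 = 1% = 0.01.
Each month: B ← B·(1+r) − $31.40.
Month 1: interest $7.50; balance after payment $726.10.
Month 2: interest $7.26; balance after payment $701.96.
Month 3: interest $7.02; balance after payment $677.58.
Month 4: interest $6.78; balance after payment $652.96.
Month 5: interest $6.53; balance after payment $628.09.

$628.09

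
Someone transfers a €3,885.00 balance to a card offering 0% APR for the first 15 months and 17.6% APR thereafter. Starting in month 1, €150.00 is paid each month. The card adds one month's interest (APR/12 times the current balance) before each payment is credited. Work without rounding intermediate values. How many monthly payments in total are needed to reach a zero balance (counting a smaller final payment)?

27 payments

Promo months 1–15 at r₀ = 0%/12 = 0; months 16+ at r₁ = 17.6%/12 = 0.0146667.
After month 15 (no interest yet): B = €3,885.00 − 15·€150.00 = €1,635.00.
Then at r₁ with €150.00/mo: n₂ = −ln(1 − r₁·B/P)/ln(1+r₁) ≈ 11.96 → 12 more payments.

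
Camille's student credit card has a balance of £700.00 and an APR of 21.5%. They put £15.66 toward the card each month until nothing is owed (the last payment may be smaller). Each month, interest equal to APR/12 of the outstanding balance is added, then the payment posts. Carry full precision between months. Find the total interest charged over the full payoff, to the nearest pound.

Monthly rate r = 21.5%/12 = 1.79167% = 0.0179167.
Payoff takes n = ⌈−ln(1 − rB₀/P)/ln(1+r)⌉ = ⌈90.878⌉ = 91 payments; the last is £13.76.
Total paid = 90·£15.66 + £13.76 = £1,423.16.
Total interest = total paid − principal = £1,423.16 − £700.00 = £723.16.

£723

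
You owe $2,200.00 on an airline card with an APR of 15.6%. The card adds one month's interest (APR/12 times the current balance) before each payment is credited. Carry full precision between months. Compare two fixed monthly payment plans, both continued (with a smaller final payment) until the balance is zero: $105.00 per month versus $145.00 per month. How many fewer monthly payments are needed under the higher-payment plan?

7 fewer payments

Monthly rate r = 15.6%/12 = 1.3% = 0.013.
At $105.00/mo: n = ⌈−ln(1 − rB₀/P)/ln(1+r)⌉ = 25 payments (last $65.10); total interest = total paid − $2,200.00 = $385.10.
At $145.00/mo: 18 payments (last $1.42); total interest $266.42.
Payments saved = 25 − 18 = 7.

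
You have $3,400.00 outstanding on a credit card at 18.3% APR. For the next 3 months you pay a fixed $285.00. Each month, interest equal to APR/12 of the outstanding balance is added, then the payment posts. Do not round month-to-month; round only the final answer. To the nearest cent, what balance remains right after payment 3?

$2,689.83

Monthly rate r = 18.3%/12 = 1.525% = 0.01525.
Each month: B ← B·(1+r) − $285.00.
Month 1: interest $51.85; balance after payment $3,166.85.
Month 2: interest $48.29; balance after payment $2,930.14.
Month 3: interest $44.68; balance after payment $2,689.83.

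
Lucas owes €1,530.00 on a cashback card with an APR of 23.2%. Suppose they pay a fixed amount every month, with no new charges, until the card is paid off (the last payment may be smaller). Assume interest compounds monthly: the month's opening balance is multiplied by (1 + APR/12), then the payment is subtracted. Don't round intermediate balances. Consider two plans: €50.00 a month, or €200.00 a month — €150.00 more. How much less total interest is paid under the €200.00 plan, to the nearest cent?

€666.27

Monthly rate r = 23.2%/12 = 1.93333% = 0.0193333.
At €50.00/mo: n = ⌈−ln(1 − rB₀/P)/ln(1+r)⌉ = 47 payments (last €38.37); total interest = total paid − €1,530.00 = €808.37.
At €200.00/mo: 9 payments (last €72.10); total interest €142.10.
Interest saved = €808.37 − €142.10 = €666.27.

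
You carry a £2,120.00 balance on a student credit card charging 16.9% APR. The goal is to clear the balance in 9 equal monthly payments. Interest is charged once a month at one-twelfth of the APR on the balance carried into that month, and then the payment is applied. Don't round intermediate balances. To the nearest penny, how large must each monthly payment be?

Monthly rate r = 16.9%/12 = 1.40833% = 0.0140833.
Level-payment amortization: P = B₀·r / (1 − (1+r)^(−n)) = 2120.00·0.0140833 / (1 − 1.01408^(−9)).
Denominator 1 − (1+r)^(−9) = 0.118266798.
P = 29.8567 / 0.118266798 ≈ 252.45.

£252.45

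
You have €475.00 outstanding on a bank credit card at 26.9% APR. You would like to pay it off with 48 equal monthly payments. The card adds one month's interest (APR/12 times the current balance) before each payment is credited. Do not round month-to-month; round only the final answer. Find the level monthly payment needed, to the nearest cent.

Monthly rate r = 26.9%/12 = 2.24167% = 0.0224167.
Level-payment amortization: P = B₀·r / (1 − (1+r)^(−n)) = 475.00·0.0224167 / (1 − 1.02242^(−48)).
Denominator 1 − (1+r)^(−48) = 0.654967647.
P = 10.6479 / 0.654967647 ≈ 16.26.

€16.26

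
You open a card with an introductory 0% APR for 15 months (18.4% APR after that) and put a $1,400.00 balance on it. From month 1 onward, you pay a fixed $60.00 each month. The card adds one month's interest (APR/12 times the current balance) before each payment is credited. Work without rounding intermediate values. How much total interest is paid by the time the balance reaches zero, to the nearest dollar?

$39

Promo months 1–15 at r₀ = 0%/12 = 0; months 16+ at r₁ = 18.4%/12 = 0.0153333.
After month 15 (no interest yet): B = $1,400.00 − 15·$60.00 = $500.00.
Then at r₁ with $60.00/mo: n₂ = −ln(1 − r₁·B/P)/ln(1+r₁) ≈ 8.98 → 9 more payments.
Total paid = 23·$60.00 + $59.05 = $1,439.05; interest = $1,439.05 − $1,400.00 = $39.05.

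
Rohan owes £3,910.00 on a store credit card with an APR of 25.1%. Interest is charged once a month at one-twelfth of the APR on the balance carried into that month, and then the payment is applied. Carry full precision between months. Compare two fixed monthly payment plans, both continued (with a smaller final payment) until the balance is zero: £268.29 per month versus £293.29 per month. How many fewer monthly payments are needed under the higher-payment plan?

2 fewer payments

Monthly rate r = 25.1%/12 = 2.09167% = 0.0209167.
At £268.29/mo: n = ⌈−ln(1 − rB₀/P)/ln(1+r)⌉ = 18 payments (last £152.19); total interest = total paid − £3,910.00 = £803.12.
At £293.29/mo: 16 payments (last £232.79); total interest £722.14.
Payments saved = 18 − 16 = 2.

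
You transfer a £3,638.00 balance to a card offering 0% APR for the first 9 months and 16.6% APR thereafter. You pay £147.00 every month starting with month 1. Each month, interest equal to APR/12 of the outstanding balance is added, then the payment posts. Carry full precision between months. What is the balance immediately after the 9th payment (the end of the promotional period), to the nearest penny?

£2,315.00

Promo months 1–9 at r₀ = 0%/12 = 0; months 10+ at r₁ = 16.6%/12 = 0.0138333.
After month 9 (no interest yet): B = £3,638.00 − 9·£147.00 = £2,315.00.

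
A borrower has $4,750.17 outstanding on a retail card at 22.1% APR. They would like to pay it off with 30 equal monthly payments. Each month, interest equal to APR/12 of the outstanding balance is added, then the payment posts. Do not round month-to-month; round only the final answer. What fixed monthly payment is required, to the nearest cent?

Monthly rate r = 22.1%/12 = 1.84167% = 0.0184167.
Level-payment amortization: P = B₀·r / (1 − (1+r)^(−n)) = 4750.17·0.0184167 / (1 − 1.01842^(−30)).
Denominator 1 − (1+r)^(−30) = 0.421590978.
P = 87.4823 / 0.421590978 ≈ 207.51.

$207.51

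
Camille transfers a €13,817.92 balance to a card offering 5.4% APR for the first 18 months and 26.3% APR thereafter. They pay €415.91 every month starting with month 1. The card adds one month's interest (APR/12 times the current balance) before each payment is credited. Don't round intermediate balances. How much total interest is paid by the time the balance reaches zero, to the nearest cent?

Promo months 1–18 at r₀ = 5.4%/12 = 0.0045; months 19+ at r₁ = 26.3%/12 = 0.0219167.
After month 18: iterate B ← B·(1+r₀) − €415.91 for 18 months → €7,201.30.
Then at r₁ with €415.91/mo: n₂ = −ln(1 − r₁·B/P)/ln(1+r₁) ≈ 22.01 → 23 more payments.
Total paid = 40·€415.91 + €4.55 = €16,640.95; interest = €16,640.95 − €13,817.92 = €2,823.03.

€2,823.03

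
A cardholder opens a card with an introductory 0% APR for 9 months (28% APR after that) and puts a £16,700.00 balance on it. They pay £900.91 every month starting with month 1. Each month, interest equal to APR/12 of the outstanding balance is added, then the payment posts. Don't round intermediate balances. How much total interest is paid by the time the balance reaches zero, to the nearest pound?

Promo months 1–9 at r₀ = 0%/12 = 0; months 10+ at r₁ = 28%/12 = 0.0233333.
After month 9 (no interest yet): B = £16,700.00 − 9·£900.91 = £8,591.81.
Then at r₁ with £900.91/mo: n₂ = −ln(1 − r₁·B/P)/ln(1+r₁) ≈ 10.91 → 11 more payments.
Total paid = 19·£900.91 + £823.09 = £17,940.38; interest = £17,940.38 − £16,700.00 = £1,240.38.

£1,240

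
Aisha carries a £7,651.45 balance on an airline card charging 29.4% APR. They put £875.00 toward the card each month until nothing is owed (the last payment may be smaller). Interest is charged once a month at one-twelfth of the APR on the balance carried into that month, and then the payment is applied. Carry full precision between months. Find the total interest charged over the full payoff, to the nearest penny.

£1,064.88

Monthly rate r = 29.4%/12 = 2.45% = 0.0245.
Payoff takes n = ⌈−ln(1 − rB₀/P)/ln(1+r)⌉ = ⌈9.961⌉ = 10 payments; the last is £841.33.
Total paid = 9·£875.00 + £841.33 = £8,716.33.
Total interest = total paid − principal = £8,716.33 − £7,651.45 = £1,064.88.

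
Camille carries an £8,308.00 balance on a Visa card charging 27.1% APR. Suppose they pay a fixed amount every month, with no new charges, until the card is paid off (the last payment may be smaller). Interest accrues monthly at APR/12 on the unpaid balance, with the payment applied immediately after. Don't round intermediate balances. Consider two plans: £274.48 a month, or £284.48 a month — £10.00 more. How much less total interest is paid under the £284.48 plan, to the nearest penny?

Monthly rate r = 27.1%/12 = 2.25833% = 0.0225833.
At £274.48/mo: n = ⌈−ln(1 − rB₀/P)/ln(1+r)⌉ = 52 payments (last £144.20); total interest = total paid − £8,308.00 = £5,834.68.
At £284.48/mo: 49 payments (last £70.39); total interest £5,417.43.
Interest saved = £5,834.68 − £5,417.43 = £417.25.

£417.25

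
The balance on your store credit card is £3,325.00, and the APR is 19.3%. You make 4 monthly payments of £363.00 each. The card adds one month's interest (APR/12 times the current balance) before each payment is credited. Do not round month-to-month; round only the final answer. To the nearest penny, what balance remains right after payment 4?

£2,056.72

Monthly rate r = 19.3%/12 = 1.60833% = 0.0160833.
Each month: B ← B·(1+r) − £363.00.
Month 1: interest £53.48; balance after payment £3,015.48.
Month 2: interest £48.50; balance after payment £2,700.98.
Month 3: interest £43.44; balance after payment £2,381.42.
Month 4: interest £38.30; balance after payment £2,056.72.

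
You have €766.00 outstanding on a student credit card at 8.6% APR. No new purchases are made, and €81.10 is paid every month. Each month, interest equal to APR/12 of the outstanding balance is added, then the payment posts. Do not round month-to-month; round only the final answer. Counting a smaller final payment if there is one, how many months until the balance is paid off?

10 months

Monthly rate r = 8.6%/12 = 0.716667% = 0.00716667.
Recurrence: B ← B·(1+r) − €81.10.
Month 1: interest €5.49; balance after payment €690.39.
Month 2: interest €4.95; balance after payment €614.24.
Closed form: n = −ln(1 − rB₀/P)/ln(1+r) = −ln(0.93231)/ln(1.00717) ≈ 9.815, so the balance reaches zero during payment 10.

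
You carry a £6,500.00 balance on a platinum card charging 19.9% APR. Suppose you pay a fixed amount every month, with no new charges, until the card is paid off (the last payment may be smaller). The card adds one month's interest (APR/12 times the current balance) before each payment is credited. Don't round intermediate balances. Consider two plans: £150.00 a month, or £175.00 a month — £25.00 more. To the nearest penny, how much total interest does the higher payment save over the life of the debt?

£1,381.85

Monthly rate r = 19.9%/12 = 1.65833% = 0.0165833.
At £150.00/mo: n = ⌈−ln(1 − rB₀/P)/ln(1+r)⌉ = 78 payments (last £14.45); total interest = total paid − £6,500.00 = £5,064.45.
At £175.00/mo: 59 payments (last £32.60); total interest £3,682.60.
Interest saved = £5,064.45 − £3,682.60 = £1,381.85.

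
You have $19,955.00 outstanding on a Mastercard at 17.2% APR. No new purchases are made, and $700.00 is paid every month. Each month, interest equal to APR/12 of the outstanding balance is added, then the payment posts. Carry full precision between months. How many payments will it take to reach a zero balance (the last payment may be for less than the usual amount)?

37 payments

Monthly rate r = 17.2%/12 = 1.43333% = 0.0143333.
Recurrence: B ← B·(1+r) − $700.00.
Month 1: interest $286.02; balance after payment $19,541.02.
Month 2: interest $280.09; balance after payment $19,121.11.
Closed form: n = −ln(1 − rB₀/P)/ln(1+r) = −ln(0.5914)/ln(1.01433) ≈ 36.909, so the balance reaches zero during payment 37.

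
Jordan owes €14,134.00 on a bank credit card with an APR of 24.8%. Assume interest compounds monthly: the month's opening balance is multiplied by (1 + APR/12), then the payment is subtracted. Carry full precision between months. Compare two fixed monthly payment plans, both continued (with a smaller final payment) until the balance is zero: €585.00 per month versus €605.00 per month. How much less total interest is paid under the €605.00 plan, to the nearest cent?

€282.74

Monthly rate r = 24.8%/12 = 2.06667% = 0.0206667.
At €585.00/mo: n = ⌈−ln(1 − rB₀/P)/ln(1+r)⌉ = 34 payments (last €479.66); total interest = total paid − €14,134.00 = €5,650.66.
At €605.00/mo: 33 payments (last €141.92); total interest €5,367.92.
Interest saved = €5,650.66 − €5,367.92 = €282.74.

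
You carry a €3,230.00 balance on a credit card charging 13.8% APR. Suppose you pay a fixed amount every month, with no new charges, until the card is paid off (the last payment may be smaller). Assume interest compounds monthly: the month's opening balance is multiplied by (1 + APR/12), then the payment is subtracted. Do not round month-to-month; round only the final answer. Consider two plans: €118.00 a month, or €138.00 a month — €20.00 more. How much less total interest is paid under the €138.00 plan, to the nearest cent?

Monthly rate r = 13.8%/12 = 1.15% = 0.0115.
At €118.00/mo: n = ⌈−ln(1 − rB₀/P)/ln(1+r)⌉ = 34 payments (last €7.19); total interest = total paid − €3,230.00 = €671.19.
At €138.00/mo: 28 payments (last €58.63); total interest €554.63.
Interest saved = €671.19 − €554.63 = €116.56.

€116.56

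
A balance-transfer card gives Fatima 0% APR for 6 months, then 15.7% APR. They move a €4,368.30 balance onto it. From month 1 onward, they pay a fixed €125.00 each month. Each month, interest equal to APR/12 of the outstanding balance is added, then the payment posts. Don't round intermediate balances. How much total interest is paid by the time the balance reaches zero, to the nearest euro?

€959

Promo months 1–6 at r₀ = 0%/12 = 0; months 7+ at r₁ = 15.7%/12 = 0.0130833.
After month 6 (no interest yet): B = €4,368.30 − 6·€125.00 = €3,618.30.
Then at r₁ with €125.00/mo: n₂ = −ln(1 − r₁·B/P)/ln(1+r₁) ≈ 36.62 → 37 more payments.
Total paid = 42·€125.00 + €77.32 = €5,327.32; interest = €5,327.32 − €4,368.30 = €959.02.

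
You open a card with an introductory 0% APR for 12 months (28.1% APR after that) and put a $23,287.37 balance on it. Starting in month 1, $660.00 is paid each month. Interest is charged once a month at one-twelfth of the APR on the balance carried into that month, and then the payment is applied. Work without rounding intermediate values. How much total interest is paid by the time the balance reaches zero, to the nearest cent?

$7,100.83

Promo months 1–12 at r₀ = 0%/12 = 0; months 13+ at r₁ = 28.1%/12 = 0.0234167.
After month 12 (no interest yet): B = $23,287.37 − 12·$660.00 = $15,367.37.
Then at r₁ with $660.00/mo: n₂ = −ln(1 − r₁·B/P)/ln(1+r₁) ≈ 34.04 → 35 more payments.
Total paid = 46·$660.00 + $28.20 = $30,388.20; interest = $30,388.20 − $23,287.37 = $7,100.83.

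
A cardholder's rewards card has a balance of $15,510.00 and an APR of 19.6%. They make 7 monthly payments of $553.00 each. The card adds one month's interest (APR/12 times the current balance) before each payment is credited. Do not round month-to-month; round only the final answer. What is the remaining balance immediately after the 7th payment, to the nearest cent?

Monthly rate r = 19.6%/12 = 1.63333% = 0.0163333.
Each month: B ← B·(1+r) − $553.00.
Month 1: interest $253.33; balance after payment $15,210.33.
Month 2: interest $248.44; balance after payment $14,905.77.
Month 3: interest $243.46; balance after payment $14,596.23.
Month 4: interest $238.41; balance after payment $14,281.63.
Month 5: interest $233.27; balance after payment $13,961.90.
Month 6: interest $228.04; balance after payment $13,636.94.
Month 7: interest $222.74; balance after payment $13,306.68.

$13,306.68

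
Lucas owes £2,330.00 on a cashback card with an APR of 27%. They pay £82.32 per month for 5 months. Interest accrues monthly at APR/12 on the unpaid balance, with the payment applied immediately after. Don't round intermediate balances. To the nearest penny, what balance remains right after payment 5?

Monthly rate r = 27%/12 = 2.25% = 0.0225.
Each month: B ← B·(1+r) − £82.32.
Month 1: interest £52.42; balance after payment £2,300.11.
Month 2: interest £51.75; balance after payment £2,269.54.
Month 3: interest £51.06; balance after payment £2,238.28.
Month 4: interest £50.36; balance after payment £2,206.32.
Month 5: interest £49.64; balance after payment £2,173.65.

£2,173.65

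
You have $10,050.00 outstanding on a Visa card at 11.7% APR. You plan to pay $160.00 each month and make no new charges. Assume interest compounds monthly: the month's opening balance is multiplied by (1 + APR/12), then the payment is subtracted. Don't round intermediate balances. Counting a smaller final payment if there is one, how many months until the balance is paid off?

Monthly rate r = 11.7%/12 = 0.975% = 0.00975.
Recurrence: B ← B·(1+r) − $160.00.
Month 1: interest $97.99; balance after payment $9,987.99.
Month 2: interest $97.38; balance after payment $9,925.37.
Closed form: n = −ln(1 − rB₀/P)/ln(1+r) = −ln(0.38758)/ln(1.00975) ≈ 97.687, so the balance reaches zero during payment 98.

98 months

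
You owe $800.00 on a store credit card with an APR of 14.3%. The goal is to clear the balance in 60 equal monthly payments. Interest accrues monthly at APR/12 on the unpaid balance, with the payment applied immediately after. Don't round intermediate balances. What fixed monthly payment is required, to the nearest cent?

$18.74

Monthly rate r = 14.3%/12 = 1.19167% = 0.0119167.
Level-payment amortization: P = B₀·r / (1 − (1+r)^(−n)) = 800.00·0.0119167 / (1 − 1.01192^(−60)).
Denominator 1 − (1+r)^(−60) = 0.508735862.
P = 9.53333 / 0.508735862 ≈ 18.74.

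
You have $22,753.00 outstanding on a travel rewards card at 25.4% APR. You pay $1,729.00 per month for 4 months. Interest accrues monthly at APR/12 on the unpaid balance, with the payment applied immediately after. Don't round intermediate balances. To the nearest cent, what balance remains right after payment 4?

Monthly rate r = 25.4%/12 = 2.11667% = 0.0211667.
Each month: B ← B·(1+r) − $1,729.00.
Month 1: interest $481.61; balance after payment $21,505.61.
Month 2: interest $455.20; balance after payment $20,231.81.
Month 3: interest $428.24; balance after payment $18,931.05.
Month 4: interest $400.71; balance after payment $17,602.75.

$17,602.75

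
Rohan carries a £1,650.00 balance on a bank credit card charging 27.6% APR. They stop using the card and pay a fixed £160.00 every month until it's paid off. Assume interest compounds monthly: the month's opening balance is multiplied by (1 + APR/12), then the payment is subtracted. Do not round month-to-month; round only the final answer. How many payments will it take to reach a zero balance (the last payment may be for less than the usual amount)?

Monthly rate r = 27.6%/12 = 2.3% = 0.023.
Recurrence: B ← B·(1+r) − £160.00.
Month 1: interest £37.95; balance after payment £1,527.95.
Month 2: interest £35.14; balance after payment £1,403.09.
Closed form: n = −ln(1 − rB₀/P)/ln(1+r) = −ln(0.76281)/ln(1.023) ≈ 11.906, so the balance reaches zero during payment 12.

12 payments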